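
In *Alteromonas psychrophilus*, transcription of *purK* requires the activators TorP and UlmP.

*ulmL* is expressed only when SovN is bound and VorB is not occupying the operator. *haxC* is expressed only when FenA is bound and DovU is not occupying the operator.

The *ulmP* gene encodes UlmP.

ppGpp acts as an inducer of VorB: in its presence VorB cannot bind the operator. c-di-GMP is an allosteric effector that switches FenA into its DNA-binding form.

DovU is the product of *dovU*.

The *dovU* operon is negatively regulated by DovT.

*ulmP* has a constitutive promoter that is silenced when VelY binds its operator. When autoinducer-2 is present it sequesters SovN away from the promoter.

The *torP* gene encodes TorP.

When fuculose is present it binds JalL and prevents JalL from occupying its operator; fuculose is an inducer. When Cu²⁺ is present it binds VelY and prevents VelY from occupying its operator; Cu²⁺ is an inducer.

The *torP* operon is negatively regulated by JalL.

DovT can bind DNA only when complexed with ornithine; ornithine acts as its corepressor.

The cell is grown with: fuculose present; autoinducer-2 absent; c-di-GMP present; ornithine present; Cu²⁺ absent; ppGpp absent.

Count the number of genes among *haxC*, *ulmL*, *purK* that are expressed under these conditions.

c-di-GMP is present, so FenA is active.
Ornithine is present, so DovT is active.
With repressor DovT bound, *dovU* is not transcribed.
So DovU is not produced.
No repressor is bound and FenA is active, so *haxC* is transcribed.
→ *haxC* is ON.
Autoinducer-2 is absent, so SovN is active.
ppGpp is absent, so VorB is active.
With repressor VorB bound, *ulmL* is not transcribed.
→ *ulmL* is OFF.
Fuculose is present, so JalL is inactive.
With no repressor bound, *torP* is transcribed.
So TorP is produced and active.
Cu²⁺ is absent, so VelY is active.
With repressor VelY bound, *ulmP* is not transcribed.
So UlmP is not produced.
Required activator UlmP is absent, so *purK* is not transcribed.
→ *purK* is OFF.
1 of the 3 genes is transcribed.

1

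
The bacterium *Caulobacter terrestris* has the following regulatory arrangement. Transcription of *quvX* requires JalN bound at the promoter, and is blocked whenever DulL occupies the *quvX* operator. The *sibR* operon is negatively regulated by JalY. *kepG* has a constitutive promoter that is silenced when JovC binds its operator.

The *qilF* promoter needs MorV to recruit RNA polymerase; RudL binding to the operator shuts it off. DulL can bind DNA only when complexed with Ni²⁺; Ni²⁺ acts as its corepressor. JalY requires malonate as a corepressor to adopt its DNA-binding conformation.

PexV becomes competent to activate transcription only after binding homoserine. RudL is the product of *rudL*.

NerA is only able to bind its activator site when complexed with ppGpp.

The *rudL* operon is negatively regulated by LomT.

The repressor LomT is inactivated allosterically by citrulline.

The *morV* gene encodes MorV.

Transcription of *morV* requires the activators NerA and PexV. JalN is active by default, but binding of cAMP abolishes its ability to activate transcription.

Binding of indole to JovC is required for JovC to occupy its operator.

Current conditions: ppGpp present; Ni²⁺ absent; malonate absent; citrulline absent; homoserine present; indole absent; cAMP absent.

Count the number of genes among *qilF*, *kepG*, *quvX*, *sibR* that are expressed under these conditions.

Citrulline is absent, so LomT is active.
With repressor LomT bound, *rudL* is not transcribed.
So RudL is not produced.
ppGpp is present, so NerA is active.
Homoserine is present, so PexV is active.
No repressor is bound and NerA and PexV are active, so *morV* is transcribed.
So MorV is produced and active.
No repressor is bound and MorV is active, so *qilF* is transcribed.
→ *qilF* is ON.
Indole is absent, so JovC is inactive.
With no repressor bound, *kepG* is transcribed.
→ *kepG* is ON.
cAMP is absent, so JalN is active.
Ni²⁺ is absent, so DulL is inactive.
No repressor is bound and JalN is active, so *quvX* is transcribed.
→ *quvX* is ON.
Malonate is absent, so JalY is inactive.
With no repressor bound, *sibR* is transcribed.
→ *sibR* is ON.
4 of the 4 genes are transcribed.

4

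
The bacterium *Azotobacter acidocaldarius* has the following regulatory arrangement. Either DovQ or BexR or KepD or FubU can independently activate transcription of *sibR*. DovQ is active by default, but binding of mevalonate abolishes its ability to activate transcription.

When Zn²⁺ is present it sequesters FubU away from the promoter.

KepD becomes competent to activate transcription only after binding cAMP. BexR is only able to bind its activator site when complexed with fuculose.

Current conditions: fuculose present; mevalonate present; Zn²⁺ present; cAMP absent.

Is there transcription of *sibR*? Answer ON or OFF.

ON

Mevalonate is present, so DovQ is inactive.
Fuculose is present, so BexR is active.
cAMP is absent, so KepD is inactive.
Zn²⁺ is present, so FubU is inactive.
Activator BexR is present, so *sibR* is transcribed.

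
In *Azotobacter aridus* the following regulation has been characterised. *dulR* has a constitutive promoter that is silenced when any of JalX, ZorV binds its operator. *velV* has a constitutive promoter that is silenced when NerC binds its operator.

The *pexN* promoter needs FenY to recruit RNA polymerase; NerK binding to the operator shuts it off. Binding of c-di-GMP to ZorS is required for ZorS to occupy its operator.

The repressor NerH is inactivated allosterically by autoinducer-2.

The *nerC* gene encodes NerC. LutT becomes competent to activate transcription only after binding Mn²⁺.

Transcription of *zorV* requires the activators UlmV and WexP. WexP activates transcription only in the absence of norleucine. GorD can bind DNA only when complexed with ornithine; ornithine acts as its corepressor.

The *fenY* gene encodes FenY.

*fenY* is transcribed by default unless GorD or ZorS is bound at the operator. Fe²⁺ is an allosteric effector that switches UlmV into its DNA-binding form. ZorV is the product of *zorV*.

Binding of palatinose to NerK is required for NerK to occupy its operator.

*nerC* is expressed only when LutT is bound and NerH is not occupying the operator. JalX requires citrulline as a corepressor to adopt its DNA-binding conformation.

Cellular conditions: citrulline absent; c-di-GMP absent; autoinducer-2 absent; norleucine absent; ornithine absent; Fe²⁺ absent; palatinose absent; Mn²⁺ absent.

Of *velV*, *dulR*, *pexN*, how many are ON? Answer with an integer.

3

Autoinducer-2 is absent, so NerH is active.
Mn²⁺ is absent, so LutT is inactive.
With repressor NerH bound, *nerC* is not transcribed.
So NerC is not produced.
With no repressor bound, *velV* is transcribed.
→ *velV* is ON.
Citrulline is absent, so JalX is inactive.
Fe²⁺ is absent, so UlmV is inactive.
Norleucine is absent, so WexP is active.
Required activator UlmV is absent, so *zorV* is not transcribed.
So ZorV is not produced.
With no repressor bound, *dulR* is transcribed.
→ *dulR* is ON.
Palatinose is absent, so NerK is inactive.
Ornithine is absent, so GorD is inactive.
c-di-GMP is absent, so ZorS is inactive.
With no repressor bound, *fenY* is transcribed.
So FenY is produced and active.
No repressor is bound and FenY is active, so *pexN* is transcribed.
→ *pexN* is ON.
3 of the 3 genes are transcribed.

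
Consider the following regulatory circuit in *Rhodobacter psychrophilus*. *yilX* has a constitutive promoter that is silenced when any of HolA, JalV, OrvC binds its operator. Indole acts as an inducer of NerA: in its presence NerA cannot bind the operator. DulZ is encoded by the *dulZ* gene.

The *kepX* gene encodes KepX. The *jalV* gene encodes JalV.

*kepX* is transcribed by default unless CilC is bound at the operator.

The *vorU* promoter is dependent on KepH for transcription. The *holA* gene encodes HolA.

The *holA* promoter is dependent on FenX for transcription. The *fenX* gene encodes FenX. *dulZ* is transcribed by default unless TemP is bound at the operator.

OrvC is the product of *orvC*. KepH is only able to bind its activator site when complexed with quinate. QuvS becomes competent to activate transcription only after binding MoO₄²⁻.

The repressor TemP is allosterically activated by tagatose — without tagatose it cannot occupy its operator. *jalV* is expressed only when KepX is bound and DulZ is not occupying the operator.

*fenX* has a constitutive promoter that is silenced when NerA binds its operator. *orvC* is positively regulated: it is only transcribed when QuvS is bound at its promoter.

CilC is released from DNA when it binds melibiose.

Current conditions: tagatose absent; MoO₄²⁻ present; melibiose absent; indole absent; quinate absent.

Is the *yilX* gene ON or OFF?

OFF

Indole is absent, so NerA is active.
With repressor NerA bound, *fenX* is not transcribed.
So FenX is not produced.
Required activator FenX is absent, so *holA* is not transcribed.
So HolA is not produced.
Melibiose is absent, so CilC is active.
With repressor CilC bound, *kepX* is not transcribed.
So KepX is not produced.
Tagatose is absent, so TemP is inactive.
With no repressor bound, *dulZ* is transcribed.
So DulZ is produced and active.
With repressor DulZ bound, *jalV* is not transcribed.
So JalV is not produced.
MoO₄²⁻ is present, so QuvS is active.
No repressor is bound and QuvS is active, so *orvC* is transcribed.
So OrvC is produced and active.
With repressor OrvC bound, *yilX* is not transcribed.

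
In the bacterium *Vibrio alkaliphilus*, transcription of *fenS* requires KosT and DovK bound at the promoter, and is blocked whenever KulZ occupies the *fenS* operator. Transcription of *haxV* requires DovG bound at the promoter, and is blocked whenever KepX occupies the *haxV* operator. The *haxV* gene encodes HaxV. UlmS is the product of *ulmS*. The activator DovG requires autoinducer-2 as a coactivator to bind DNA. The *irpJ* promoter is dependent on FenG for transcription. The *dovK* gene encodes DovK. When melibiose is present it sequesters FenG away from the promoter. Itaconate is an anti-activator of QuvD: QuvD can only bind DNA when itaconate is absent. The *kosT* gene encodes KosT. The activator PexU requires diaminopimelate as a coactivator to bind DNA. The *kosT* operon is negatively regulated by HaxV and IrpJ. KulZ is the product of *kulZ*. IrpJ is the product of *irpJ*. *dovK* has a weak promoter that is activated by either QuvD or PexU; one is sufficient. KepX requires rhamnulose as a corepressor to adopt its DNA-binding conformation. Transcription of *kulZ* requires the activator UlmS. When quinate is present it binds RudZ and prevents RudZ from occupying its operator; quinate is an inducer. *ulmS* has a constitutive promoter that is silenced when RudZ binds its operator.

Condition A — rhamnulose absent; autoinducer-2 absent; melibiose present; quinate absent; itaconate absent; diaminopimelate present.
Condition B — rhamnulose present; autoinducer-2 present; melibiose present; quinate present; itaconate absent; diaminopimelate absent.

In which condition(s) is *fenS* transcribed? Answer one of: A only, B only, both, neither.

Condition A:
Rhamnulose is absent, so KepX is inactive.
Autoinducer-2 is absent, so DovG is inactive.
Required activator DovG is absent, so *haxV* is not transcribed.
So HaxV is not produced.
Melibiose is present, so FenG is inactive.
Required activator FenG is absent, so *irpJ* is not transcribed.
So IrpJ is not produced.
With no repressor bound, *kosT* is transcribed.
So KosT is produced and active.
Quinate is absent, so RudZ is active.
With repressor RudZ bound, *ulmS* is not transcribed.
So UlmS is not produced.
Required activator UlmS is absent, so *kulZ* is not transcribed.
So KulZ is not produced.
Itaconate is absent, so QuvD is active.
Diaminopimelate is present, so PexU is active.
Activator QuvD is present, so *dovK* is transcribed.
So DovK is produced and active.
No repressor is bound and KosT and DovK are active, so *fenS* is transcribed.
→ *fenS* is ON in A.
Condition B:
Rhamnulose is present, so KepX is active.
Autoinducer-2 is present, so DovG is active.
With repressor KepX bound, *haxV* is not transcribed.
So HaxV is not produced.
Melibiose is present, so FenG is inactive.
Required activator FenG is absent, so *irpJ* is not transcribed.
So IrpJ is not produced.
With no repressor bound, *kosT* is transcribed.
So KosT is produced and active.
Quinate is present, so RudZ is inactive.
With no repressor bound, *ulmS* is transcribed.
So UlmS is produced and active.
No repressor is bound and UlmS is active, so *kulZ* is transcribed.
So KulZ is produced and active.
Itaconate is absent, so QuvD is active.
Diaminopimelate is absent, so PexU is inactive.
Activator QuvD is present, so *dovK* is transcribed.
So DovK is produced and active.
With repressor KulZ bound, *fenS* is not transcribed.
→ *fenS* is OFF in B.

A only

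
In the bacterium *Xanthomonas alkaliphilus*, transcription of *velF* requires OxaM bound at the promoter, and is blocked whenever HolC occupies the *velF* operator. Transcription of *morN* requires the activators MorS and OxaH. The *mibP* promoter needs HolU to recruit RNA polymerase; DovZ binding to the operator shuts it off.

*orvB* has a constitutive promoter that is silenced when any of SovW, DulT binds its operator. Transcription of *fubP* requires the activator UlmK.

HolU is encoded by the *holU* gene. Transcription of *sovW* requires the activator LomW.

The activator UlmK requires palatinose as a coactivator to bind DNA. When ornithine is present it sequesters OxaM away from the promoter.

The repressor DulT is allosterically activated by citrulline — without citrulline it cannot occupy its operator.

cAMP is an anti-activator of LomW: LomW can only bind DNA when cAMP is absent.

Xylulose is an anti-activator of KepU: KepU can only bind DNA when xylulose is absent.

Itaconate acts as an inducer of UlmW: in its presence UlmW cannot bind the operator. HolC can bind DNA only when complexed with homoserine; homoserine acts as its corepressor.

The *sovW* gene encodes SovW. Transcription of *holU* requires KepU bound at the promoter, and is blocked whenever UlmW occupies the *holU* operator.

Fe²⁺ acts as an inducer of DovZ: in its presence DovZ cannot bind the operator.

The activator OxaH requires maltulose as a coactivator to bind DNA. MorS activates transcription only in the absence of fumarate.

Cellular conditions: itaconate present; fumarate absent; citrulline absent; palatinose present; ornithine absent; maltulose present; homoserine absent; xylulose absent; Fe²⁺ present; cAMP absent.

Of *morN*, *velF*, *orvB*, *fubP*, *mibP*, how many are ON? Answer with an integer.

Fumarate is absent, so MorS is active.
Maltulose is present, so OxaH is active.
No repressor is bound and MorS and OxaH are active, so *morN* is transcribed.
→ *morN* is ON.
Ornithine is absent, so OxaM is active.
Homoserine is absent, so HolC is inactive.
No repressor is bound and OxaM is active, so *velF* is transcribed.
→ *velF* is ON.
cAMP is absent, so LomW is active.
No repressor is bound and LomW is active, so *sovW* is transcribed.
So SovW is produced and active.
Citrulline is absent, so DulT is inactive.
With repressor SovW bound, *orvB* is not transcribed.
→ *orvB* is OFF.
Palatinose is present, so UlmK is active.
No repressor is bound and UlmK is active, so *fubP* is transcribed.
→ *fubP* is ON.
Itaconate is present, so UlmW is inactive.
Xylulose is absent, so KepU is active.
No repressor is bound and KepU is active, so *holU* is transcribed.
So HolU is produced and active.
Fe²⁺ is present, so DovZ is inactive.
No repressor is bound and HolU is active, so *mibP* is transcribed.
→ *mibP* is ON.
4 of the 5 genes are transcribed.

4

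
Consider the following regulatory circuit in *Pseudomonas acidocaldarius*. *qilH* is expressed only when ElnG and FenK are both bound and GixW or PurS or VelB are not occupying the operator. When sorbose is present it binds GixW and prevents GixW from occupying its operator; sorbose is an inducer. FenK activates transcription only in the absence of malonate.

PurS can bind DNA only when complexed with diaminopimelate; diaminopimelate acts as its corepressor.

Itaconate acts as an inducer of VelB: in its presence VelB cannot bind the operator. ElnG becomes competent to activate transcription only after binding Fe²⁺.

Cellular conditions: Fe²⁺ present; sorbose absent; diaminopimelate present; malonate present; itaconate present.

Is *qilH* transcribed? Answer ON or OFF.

OFF

Fe²⁺ is present, so ElnG is active.
Sorbose is absent, so GixW is active.
Malonate is present, so FenK is inactive.
Diaminopimelate is present, so PurS is active.
Itaconate is present, so VelB is inactive.
With repressor GixW bound, *qilH* is not transcribed.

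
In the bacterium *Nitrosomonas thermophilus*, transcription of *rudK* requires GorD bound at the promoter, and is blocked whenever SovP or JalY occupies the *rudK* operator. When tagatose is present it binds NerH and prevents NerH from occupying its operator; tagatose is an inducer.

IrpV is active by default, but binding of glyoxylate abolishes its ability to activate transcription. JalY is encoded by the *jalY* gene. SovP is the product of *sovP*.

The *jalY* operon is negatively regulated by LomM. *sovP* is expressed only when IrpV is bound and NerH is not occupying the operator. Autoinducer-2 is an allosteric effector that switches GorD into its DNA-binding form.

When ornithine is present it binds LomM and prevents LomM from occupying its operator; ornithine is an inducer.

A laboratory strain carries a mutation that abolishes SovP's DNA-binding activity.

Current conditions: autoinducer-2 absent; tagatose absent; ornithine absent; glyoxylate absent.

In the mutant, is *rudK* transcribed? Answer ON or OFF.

OFF

Autoinducer-2 is absent, so GorD is inactive.
SovP is non-functional in this strain, so it has no effect.
Ornithine is absent, so LomM is active.
With repressor LomM bound, *jalY* is not transcribed.
So JalY is not produced.
Required activator GorD is absent, so *rudK* is not transcribed.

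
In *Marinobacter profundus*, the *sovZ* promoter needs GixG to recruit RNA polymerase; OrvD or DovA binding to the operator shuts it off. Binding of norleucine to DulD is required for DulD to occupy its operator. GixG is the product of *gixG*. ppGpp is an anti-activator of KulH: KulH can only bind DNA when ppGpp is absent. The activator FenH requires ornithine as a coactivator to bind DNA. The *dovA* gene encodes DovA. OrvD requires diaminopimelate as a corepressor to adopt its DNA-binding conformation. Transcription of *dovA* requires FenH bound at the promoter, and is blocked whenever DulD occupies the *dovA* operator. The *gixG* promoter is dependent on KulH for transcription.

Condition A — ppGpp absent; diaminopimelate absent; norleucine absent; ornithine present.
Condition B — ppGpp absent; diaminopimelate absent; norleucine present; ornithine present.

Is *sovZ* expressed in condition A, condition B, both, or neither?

Condition A:
ppGpp is absent, so KulH is active.
No repressor is bound and KulH is active, so *gixG* is transcribed.
So GixG is produced and active.
Diaminopimelate is absent, so OrvD is inactive.
Norleucine is absent, so DulD is inactive.
Ornithine is present, so FenH is active.
No repressor is bound and FenH is active, so *dovA* is transcribed.
So DovA is produced and active.
With repressor DovA bound, *sovZ* is not transcribed.
→ *sovZ* is OFF in A.
Condition B:
ppGpp is absent, so KulH is active.
No repressor is bound and KulH is active, so *gixG* is transcribed.
So GixG is produced and active.
Diaminopimelate is absent, so OrvD is inactive.
Norleucine is present, so DulD is active.
Ornithine is present, so FenH is active.
With repressor DulD bound, *dovA* is not transcribed.
So DovA is not produced.
No repressor is bound and GixG is active, so *sovZ* is transcribed.
→ *sovZ* is ON in B.

B only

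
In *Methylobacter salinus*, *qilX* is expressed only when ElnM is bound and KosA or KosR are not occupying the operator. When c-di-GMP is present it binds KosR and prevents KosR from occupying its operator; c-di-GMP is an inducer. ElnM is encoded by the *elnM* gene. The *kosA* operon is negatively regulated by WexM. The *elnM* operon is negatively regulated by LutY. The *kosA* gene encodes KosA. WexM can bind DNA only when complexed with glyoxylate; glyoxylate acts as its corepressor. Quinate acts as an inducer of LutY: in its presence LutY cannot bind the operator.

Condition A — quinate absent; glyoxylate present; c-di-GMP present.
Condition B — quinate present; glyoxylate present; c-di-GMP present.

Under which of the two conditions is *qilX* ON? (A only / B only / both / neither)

Condition A:
Quinate is absent, so LutY is active.
With repressor LutY bound, *elnM* is not transcribed.
So ElnM is not produced.
Glyoxylate is present, so WexM is active.
With repressor WexM bound, *kosA* is not transcribed.
So KosA is not produced.
c-di-GMP is present, so KosR is inactive.
Required activator ElnM is absent, so *qilX* is not transcribed.
→ *qilX* is OFF in A.
Condition B:
Quinate is present, so LutY is inactive.
With no repressor bound, *elnM* is transcribed.
So ElnM is produced and active.
Glyoxylate is present, so WexM is active.
With repressor WexM bound, *kosA* is not transcribed.
So KosA is not produced.
c-di-GMP is present, so KosR is inactive.
No repressor is bound and ElnM is active, so *qilX* is transcribed.
→ *qilX* is ON in B.

B only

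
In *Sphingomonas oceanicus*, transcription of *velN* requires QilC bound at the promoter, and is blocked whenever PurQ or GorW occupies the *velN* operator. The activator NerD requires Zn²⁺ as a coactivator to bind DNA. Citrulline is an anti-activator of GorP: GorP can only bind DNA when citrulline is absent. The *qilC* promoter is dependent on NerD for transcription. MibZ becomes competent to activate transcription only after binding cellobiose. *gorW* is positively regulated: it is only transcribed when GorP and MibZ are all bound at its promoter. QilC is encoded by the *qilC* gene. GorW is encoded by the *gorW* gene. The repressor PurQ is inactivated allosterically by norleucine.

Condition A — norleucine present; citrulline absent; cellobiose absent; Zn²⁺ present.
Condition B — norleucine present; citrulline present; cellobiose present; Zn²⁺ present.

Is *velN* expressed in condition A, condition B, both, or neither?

both

Condition A:
Norleucine is present, so PurQ is inactive.
Citrulline is absent, so GorP is active.
Cellobiose is absent, so MibZ is inactive.
Required activator MibZ is absent, so *gorW* is not transcribed.
So GorW is not produced.
Zn²⁺ is present, so NerD is active.
No repressor is bound and NerD is active, so *qilC* is transcribed.
So QilC is produced and active.
No repressor is bound and QilC is active, so *velN* is transcribed.
→ *velN* is ON in A.
Condition B:
Norleucine is present, so PurQ is inactive.
Citrulline is present, so GorP is inactive.
Cellobiose is present, so MibZ is active.
Required activator GorP is absent, so *gorW* is not transcribed.
So GorW is not produced.
Zn²⁺ is present, so NerD is active.
No repressor is bound and NerD is active, so *qilC* is transcribed.
So QilC is produced and active.
No repressor is bound and QilC is active, so *velN* is transcribed.
→ *velN* is ON in B.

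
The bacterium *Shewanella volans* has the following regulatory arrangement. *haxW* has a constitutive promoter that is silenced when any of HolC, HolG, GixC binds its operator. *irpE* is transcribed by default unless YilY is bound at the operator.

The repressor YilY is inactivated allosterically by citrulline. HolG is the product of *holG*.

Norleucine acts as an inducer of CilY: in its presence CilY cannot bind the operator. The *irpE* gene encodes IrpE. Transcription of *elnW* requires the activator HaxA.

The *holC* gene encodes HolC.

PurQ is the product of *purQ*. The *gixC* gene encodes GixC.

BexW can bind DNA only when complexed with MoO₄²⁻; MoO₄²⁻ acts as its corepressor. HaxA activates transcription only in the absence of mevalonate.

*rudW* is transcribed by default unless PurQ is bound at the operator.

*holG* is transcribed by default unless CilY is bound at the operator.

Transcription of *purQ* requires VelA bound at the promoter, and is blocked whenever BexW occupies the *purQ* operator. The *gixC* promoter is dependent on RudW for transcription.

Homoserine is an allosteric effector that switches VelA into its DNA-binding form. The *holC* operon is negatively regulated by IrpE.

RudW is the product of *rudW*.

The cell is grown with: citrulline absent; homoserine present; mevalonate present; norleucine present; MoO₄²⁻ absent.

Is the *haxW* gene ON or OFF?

OFF

Citrulline is absent, so YilY is active.
With repressor YilY bound, *irpE* is not transcribed.
So IrpE is not produced.
With no repressor bound, *holC* is transcribed.
So HolC is produced and active.
Norleucine is present, so CilY is inactive.
With no repressor bound, *holG* is transcribed.
So HolG is produced and active.
MoO₄²⁻ is absent, so BexW is inactive.
Homoserine is present, so VelA is active.
No repressor is bound and VelA is active, so *purQ* is transcribed.
So PurQ is produced and active.
With repressor PurQ bound, *rudW* is not transcribed.
So RudW is not produced.
Required activator RudW is absent, so *gixC* is not transcribed.
So GixC is not produced.
With repressor HolC bound, *haxW* is not transcribed.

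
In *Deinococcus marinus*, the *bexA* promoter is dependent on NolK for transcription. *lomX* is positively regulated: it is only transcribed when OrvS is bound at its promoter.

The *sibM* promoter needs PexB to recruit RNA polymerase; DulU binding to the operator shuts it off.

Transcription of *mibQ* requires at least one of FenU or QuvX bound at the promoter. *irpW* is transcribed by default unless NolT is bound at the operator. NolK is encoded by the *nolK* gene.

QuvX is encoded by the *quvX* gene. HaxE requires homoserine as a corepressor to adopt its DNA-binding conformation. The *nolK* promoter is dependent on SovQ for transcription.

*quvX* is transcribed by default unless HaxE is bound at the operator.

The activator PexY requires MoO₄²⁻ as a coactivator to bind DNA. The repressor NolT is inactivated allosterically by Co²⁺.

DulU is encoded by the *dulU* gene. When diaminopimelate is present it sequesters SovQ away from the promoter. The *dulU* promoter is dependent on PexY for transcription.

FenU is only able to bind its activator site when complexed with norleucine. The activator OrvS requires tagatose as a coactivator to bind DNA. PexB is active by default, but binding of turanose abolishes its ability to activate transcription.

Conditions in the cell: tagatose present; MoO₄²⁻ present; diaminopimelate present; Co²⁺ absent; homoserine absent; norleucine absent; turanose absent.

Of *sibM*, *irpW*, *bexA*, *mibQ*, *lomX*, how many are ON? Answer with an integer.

2

Turanose is absent, so PexB is active.
MoO₄²⁻ is present, so PexY is active.
No repressor is bound and PexY is active, so *dulU* is transcribed.
So DulU is produced and active.
With repressor DulU bound, *sibM* is not transcribed.
→ *sibM* is OFF.
Co²⁺ is absent, so NolT is active.
With repressor NolT bound, *irpW* is not transcribed.
→ *irpW* is OFF.
Diaminopimelate is present, so SovQ is inactive.
Required activator SovQ is absent, so *nolK* is not transcribed.
So NolK is not produced.
Required activator NolK is absent, so *bexA* is not transcribed.
→ *bexA* is OFF.
Norleucine is absent, so FenU is inactive.
Homoserine is absent, so HaxE is inactive.
With no repressor bound, *quvX* is transcribed.
So QuvX is produced and active.
Activator QuvX is present, so *mibQ* is transcribed.
→ *mibQ* is ON.
Tagatose is present, so OrvS is active.
No repressor is bound and OrvS is active, so *lomX* is transcribed.
→ *lomX* is ON.
2 of the 5 genes are transcribed.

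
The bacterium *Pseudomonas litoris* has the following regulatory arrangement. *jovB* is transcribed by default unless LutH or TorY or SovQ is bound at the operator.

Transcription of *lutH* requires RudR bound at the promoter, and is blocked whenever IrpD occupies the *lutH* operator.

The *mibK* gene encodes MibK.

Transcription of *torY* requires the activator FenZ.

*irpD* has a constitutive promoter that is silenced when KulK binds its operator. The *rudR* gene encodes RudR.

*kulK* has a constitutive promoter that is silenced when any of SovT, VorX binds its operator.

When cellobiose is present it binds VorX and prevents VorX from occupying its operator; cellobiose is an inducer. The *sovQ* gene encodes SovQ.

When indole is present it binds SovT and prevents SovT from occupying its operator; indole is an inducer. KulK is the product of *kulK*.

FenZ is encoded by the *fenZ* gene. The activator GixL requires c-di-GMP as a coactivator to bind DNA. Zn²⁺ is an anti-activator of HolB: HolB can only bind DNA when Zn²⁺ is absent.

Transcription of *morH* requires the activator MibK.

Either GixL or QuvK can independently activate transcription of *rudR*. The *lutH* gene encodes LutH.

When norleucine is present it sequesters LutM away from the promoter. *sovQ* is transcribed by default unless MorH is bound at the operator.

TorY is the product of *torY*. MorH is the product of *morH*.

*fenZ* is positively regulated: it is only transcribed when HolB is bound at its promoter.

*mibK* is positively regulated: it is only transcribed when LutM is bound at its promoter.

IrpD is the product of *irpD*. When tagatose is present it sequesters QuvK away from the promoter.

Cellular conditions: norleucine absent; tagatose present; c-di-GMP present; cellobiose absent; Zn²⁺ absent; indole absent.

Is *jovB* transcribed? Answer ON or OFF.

Indole is absent, so SovT is active.
Cellobiose is absent, so VorX is active.
With repressor SovT bound, *kulK* is not transcribed.
So KulK is not produced.
With no repressor bound, *irpD* is transcribed.
So IrpD is produced and active.
c-di-GMP is present, so GixL is active.
Tagatose is present, so QuvK is inactive.
Activator GixL is present, so *rudR* is transcribed.
So RudR is produced and active.
With repressor IrpD bound, *lutH* is not transcribed.
So LutH is not produced.
Zn²⁺ is absent, so HolB is active.
No repressor is bound and HolB is active, so *fenZ* is transcribed.
So FenZ is produced and active.
No repressor is bound and FenZ is active, so *torY* is transcribed.
So TorY is produced and active.
Norleucine is absent, so LutM is active.
No repressor is bound and LutM is active, so *mibK* is transcribed.
So MibK is produced and active.
No repressor is bound and MibK is active, so *morH* is transcribed.
So MorH is produced and active.
With repressor MorH bound, *sovQ* is not transcribed.
So SovQ is not produced.
With repressor TorY bound, *jovB* is not transcribed.

OFF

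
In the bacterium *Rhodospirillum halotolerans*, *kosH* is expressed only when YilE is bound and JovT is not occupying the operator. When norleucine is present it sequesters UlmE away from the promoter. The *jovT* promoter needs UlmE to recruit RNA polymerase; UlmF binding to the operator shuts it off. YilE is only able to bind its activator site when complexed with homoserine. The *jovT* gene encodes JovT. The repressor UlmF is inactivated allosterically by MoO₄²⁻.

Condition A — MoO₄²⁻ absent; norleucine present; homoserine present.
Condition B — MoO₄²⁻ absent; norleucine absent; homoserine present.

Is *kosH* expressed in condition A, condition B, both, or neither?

both

Condition A:
MoO₄²⁻ is absent, so UlmF is active.
Norleucine is present, so UlmE is inactive.
With repressor UlmF bound, *jovT* is not transcribed.
So JovT is not produced.
Homoserine is present, so YilE is active.
No repressor is bound and YilE is active, so *kosH* is transcribed.
→ *kosH* is ON in A.
Condition B:
MoO₄²⁻ is absent, so UlmF is active.
Norleucine is absent, so UlmE is active.
With repressor UlmF bound, *jovT* is not transcribed.
So JovT is not produced.
Homoserine is present, so YilE is active.
No repressor is bound and YilE is active, so *kosH* is transcribed.
→ *kosH* is ON in B.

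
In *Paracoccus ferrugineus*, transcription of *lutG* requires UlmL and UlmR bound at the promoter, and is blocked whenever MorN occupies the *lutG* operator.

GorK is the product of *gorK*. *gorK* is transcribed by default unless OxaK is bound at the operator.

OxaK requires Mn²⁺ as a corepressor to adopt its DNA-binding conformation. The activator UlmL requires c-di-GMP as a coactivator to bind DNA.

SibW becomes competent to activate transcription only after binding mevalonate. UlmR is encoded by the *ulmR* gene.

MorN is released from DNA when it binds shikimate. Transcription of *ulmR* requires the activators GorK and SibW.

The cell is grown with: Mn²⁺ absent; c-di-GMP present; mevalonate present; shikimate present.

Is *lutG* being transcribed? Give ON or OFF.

Shikimate is present, so MorN is inactive.
c-di-GMP is present, so UlmL is active.
Mn²⁺ is absent, so OxaK is inactive.
With no repressor bound, *gorK* is transcribed.
So GorK is produced and active.
Mevalonate is present, so SibW is active.
No repressor is bound and GorK and SibW are active, so *ulmR* is transcribed.
So UlmR is produced and active.
No repressor is bound and UlmL and UlmR are active, so *lutG* is transcribed.

ON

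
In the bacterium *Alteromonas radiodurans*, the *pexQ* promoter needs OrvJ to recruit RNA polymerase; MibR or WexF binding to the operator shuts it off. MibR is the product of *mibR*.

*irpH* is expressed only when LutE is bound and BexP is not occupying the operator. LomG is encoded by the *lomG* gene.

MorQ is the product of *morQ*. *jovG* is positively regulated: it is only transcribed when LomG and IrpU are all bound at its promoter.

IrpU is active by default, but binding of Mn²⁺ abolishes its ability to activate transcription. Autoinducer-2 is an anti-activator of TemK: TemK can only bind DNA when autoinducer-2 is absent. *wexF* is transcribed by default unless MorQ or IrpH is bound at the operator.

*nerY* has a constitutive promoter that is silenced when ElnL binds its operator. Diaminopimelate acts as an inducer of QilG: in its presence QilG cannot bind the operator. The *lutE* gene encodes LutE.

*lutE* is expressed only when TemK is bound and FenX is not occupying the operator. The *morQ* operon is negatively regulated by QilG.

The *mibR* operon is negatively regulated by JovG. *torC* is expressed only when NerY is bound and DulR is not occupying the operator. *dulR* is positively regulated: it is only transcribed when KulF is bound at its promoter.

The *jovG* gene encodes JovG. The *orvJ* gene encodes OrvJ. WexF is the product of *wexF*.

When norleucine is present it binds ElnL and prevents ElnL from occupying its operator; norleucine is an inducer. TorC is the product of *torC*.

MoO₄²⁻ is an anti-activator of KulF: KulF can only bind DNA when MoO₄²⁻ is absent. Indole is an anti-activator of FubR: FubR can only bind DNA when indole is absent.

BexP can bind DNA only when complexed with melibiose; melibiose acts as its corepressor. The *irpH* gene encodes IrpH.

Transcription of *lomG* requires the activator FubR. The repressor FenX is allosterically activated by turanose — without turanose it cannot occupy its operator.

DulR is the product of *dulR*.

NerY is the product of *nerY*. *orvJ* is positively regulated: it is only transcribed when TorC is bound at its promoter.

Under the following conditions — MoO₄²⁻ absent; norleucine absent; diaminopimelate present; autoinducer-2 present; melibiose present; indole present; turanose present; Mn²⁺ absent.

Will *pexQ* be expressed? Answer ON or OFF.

Indole is present, so FubR is inactive.
Required activator FubR is absent, so *lomG* is not transcribed.
So LomG is not produced.
Mn²⁺ is absent, so IrpU is active.
Required activator LomG is absent, so *jovG* is not transcribed.
So JovG is not produced.
With no repressor bound, *mibR* is transcribed.
So MibR is produced and active.
MoO₄²⁻ is absent, so KulF is active.
No repressor is bound and KulF is active, so *dulR* is transcribed.
So DulR is produced and active.
Norleucine is absent, so ElnL is active.
With repressor ElnL bound, *nerY* is not transcribed.
So NerY is not produced.
With repressor DulR bound, *torC* is not transcribed.
So TorC is not produced.
Required activator TorC is absent, so *orvJ* is not transcribed.
So OrvJ is not produced.
Diaminopimelate is present, so QilG is inactive.
With no repressor bound, *morQ* is transcribed.
So MorQ is produced and active.
Autoinducer-2 is present, so TemK is inactive.
Turanose is present, so FenX is active.
With repressor FenX bound, *lutE* is not transcribed.
So LutE is not produced.
Melibiose is present, so BexP is active.
With repressor BexP bound, *irpH* is not transcribed.
So IrpH is not produced.
With repressor MorQ bound, *wexF* is not transcribed.
So WexF is not produced.
With repressor MibR bound, *pexQ* is not transcribed.

OFF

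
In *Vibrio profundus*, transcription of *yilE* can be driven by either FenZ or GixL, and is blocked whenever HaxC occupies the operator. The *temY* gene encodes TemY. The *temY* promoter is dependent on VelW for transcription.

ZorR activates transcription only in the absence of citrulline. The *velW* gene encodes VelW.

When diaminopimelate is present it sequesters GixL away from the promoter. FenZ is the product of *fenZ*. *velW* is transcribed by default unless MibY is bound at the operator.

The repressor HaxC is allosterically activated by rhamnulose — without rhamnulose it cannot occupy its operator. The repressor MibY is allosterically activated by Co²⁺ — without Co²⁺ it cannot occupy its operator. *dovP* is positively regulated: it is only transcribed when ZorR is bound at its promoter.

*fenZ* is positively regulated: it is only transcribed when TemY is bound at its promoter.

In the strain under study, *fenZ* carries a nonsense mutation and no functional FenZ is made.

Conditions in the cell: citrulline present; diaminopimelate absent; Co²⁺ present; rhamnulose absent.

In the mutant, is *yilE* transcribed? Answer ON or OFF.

ON

Rhamnulose is absent, so HaxC is inactive.
FenZ is non-functional in this strain, so it has no effect.
Diaminopimelate is absent, so GixL is active.
Activator GixL is present, so *yilE* is transcribed.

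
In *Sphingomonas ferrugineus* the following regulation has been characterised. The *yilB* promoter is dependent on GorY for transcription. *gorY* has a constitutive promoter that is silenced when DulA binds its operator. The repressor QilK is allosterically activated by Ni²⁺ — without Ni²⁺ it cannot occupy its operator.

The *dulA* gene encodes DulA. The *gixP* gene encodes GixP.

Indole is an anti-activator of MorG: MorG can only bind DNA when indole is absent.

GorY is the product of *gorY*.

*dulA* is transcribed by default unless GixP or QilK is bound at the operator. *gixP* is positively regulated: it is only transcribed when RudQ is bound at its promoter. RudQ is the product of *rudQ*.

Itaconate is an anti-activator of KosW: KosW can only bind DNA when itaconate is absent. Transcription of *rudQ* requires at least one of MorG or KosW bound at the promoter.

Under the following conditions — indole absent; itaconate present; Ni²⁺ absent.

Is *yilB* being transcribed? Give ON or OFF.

ON

Indole is absent, so MorG is active.
Itaconate is present, so KosW is inactive.
Activator MorG is present, so *rudQ* is transcribed.
So RudQ is produced and active.
No repressor is bound and RudQ is active, so *gixP* is transcribed.
So GixP is produced and active.
Ni²⁺ is absent, so QilK is inactive.
With repressor GixP bound, *dulA* is not transcribed.
So DulA is not produced.
With no repressor bound, *gorY* is transcribed.
So GorY is produced and active.
No repressor is bound and GorY is active, so *yilB* is transcribed.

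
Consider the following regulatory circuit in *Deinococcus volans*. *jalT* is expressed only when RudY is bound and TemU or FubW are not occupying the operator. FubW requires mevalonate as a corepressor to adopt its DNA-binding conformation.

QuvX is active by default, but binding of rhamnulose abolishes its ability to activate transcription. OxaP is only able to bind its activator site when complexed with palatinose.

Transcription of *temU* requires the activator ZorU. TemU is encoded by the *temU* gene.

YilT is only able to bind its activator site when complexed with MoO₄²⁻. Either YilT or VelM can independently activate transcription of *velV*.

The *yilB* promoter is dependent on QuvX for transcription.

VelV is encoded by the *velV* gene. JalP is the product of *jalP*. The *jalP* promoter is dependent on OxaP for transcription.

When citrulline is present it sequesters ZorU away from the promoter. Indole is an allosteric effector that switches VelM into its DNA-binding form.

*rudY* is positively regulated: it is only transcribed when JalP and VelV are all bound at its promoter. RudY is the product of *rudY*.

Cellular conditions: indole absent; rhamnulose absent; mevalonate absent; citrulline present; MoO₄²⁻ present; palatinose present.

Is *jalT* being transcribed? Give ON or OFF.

Citrulline is present, so ZorU is inactive.
Required activator ZorU is absent, so *temU* is not transcribed.
So TemU is not produced.
Mevalonate is absent, so FubW is inactive.
Palatinose is present, so OxaP is active.
No repressor is bound and OxaP is active, so *jalP* is transcribed.
So JalP is produced and active.
MoO₄²⁻ is present, so YilT is active.
Indole is absent, so VelM is inactive.
Activator YilT is present, so *velV* is transcribed.
So VelV is produced and active.
No repressor is bound and JalP and VelV are active, so *rudY* is transcribed.
So RudY is produced and active.
No repressor is bound and RudY is active, so *jalT* is transcribed.

ON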